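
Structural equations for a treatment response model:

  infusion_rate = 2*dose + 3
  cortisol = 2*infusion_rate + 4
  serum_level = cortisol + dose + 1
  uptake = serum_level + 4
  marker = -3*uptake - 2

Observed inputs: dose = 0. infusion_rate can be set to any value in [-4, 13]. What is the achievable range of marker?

-107 to -5

Intervening on infusion_rate fixes its value directly, overriding its dependence on dose.
Substituting into the serum_level equation gives serum_level = 2*infusion_rate + 5.
Substituting into the uptake equation gives uptake = 2*infusion_rate + 9.
Substituting into the marker equation gives marker = -6*infusion_rate - 29.
Linear in infusion_rate, so extremes are at the endpoints: infusion_rate = -4 gives marker = -5; infusion_rate = 13 gives marker = -107.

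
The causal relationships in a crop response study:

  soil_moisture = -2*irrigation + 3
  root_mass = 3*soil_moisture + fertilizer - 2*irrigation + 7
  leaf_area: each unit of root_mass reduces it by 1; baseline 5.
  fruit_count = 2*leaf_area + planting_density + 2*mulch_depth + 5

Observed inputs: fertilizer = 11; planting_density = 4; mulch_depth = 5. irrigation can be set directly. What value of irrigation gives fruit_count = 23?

Substituting into the root_mass equation gives root_mass = -8*irrigation + 27.
Substituting into the leaf_area equation gives leaf_area = 8*irrigation - 22.
Substituting into the fruit_count equation gives fruit_count = 16*irrigation - 25.
Solve 16*irrigation - 25 = 23: irrigation = (23 + 25) / 16 = 3.

irrigation = 3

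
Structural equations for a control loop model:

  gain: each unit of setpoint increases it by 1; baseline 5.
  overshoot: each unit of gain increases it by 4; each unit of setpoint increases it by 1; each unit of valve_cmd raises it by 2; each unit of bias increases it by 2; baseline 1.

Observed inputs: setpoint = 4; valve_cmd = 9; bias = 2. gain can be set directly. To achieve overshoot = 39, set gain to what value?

Intervening on gain fixes its value directly, overriding its dependence on setpoint.
Substituting into the overshoot equation gives overshoot = 4*gain + 27.
Solve 4*gain + 27 = 39: gain = (39 - 27) / 4 = 3.

gain = 3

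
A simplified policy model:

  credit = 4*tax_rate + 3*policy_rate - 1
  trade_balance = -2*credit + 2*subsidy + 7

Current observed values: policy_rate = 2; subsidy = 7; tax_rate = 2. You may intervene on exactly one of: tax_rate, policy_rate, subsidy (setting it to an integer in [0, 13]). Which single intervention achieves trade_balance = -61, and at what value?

Intervening on tax_rate: with other inputs at their observed values, trade_balance = -8*tax_rate + 11. Solving for -61 gives tax_rate = 9, within [0, 13].
Intervening on policy_rate: trade_balance = -6*policy_rate + 7. Reaching -61 requires policy_rate = 34/3, not an integer.
Intervening on subsidy: trade_balance = 2*subsidy - 19. Reaching -61 requires subsidy = -21, outside [0, 13].

set tax_rate = 9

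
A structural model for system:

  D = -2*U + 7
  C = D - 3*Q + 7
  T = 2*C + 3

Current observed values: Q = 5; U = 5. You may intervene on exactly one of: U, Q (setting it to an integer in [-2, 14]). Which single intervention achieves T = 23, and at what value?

set Q = -2

Intervening on U: T = -4*U + 1. Reaching 23 requires U = -11/2, not an integer.
Intervening on Q: with other inputs at their observed values, T = -6*Q + 11. Solving for 23 gives Q = -2, within [-2, 14].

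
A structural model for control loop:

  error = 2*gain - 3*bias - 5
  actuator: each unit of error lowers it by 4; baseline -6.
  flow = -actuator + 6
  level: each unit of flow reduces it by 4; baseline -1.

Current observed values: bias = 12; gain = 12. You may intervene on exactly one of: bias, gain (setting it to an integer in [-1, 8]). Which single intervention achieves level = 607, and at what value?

set gain = 0

Intervening on bias: level = 48*bias - 353. Reaching 607 requires bias = 20, outside [-1, 8].
Intervening on gain: with other inputs at their observed values, level = -32*gain + 607. Solving for 607 gives gain = 0, within [-1, 8].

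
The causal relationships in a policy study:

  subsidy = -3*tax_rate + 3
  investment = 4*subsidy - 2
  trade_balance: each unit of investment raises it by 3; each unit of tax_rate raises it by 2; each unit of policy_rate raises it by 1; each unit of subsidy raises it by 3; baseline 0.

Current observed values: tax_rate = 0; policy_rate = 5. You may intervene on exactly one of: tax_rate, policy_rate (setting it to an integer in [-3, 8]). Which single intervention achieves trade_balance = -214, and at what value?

set tax_rate = 6

Intervening on tax_rate: with other inputs at their observed values, trade_balance = -43*tax_rate + 44. Solving for -214 gives tax_rate = 6, within [-3, 8].
Intervening on policy_rate: trade_balance = policy_rate + 39. Reaching -214 requires policy_rate = -253, outside [-3, 8].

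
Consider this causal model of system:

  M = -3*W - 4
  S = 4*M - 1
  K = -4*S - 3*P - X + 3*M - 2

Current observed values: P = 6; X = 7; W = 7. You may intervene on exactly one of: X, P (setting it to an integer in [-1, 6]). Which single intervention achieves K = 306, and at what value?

set X = 3

Intervening on X: with other inputs at their observed values, K = -X + 309. Solving for 306 gives X = 3, within [-1, 6].
Intervening on P: K = -3*P + 320. Reaching 306 requires P = 14/3, not an integer.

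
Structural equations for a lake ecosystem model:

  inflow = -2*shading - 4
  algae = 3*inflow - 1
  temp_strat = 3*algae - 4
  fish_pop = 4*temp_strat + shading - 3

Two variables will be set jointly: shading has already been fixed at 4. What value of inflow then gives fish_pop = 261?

inflow = 8

With shading held at 4:
Intervening on inflow fixes its value directly, overriding its dependence on shading.
Substituting into the temp_strat equation gives temp_strat = 9*inflow - 7.
Substituting into the fish_pop equation gives fish_pop = 36*inflow - 27.
Solve 36*inflow - 27 = 261: inflow = (261 + 27) / 36 = 8.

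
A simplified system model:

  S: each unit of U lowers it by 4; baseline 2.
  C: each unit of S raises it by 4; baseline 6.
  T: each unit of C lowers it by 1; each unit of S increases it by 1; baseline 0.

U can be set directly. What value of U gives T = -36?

Substituting into the C equation gives C = -16*U + 14.
T becomes 12*U - 12.
Solve 12*U - 12 = -36: U = (-36 + 12) / 12 = -2.

U = -2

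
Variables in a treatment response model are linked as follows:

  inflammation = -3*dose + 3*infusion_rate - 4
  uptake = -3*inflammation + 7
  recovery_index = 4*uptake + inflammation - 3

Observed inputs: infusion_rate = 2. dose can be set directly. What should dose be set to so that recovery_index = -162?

dose = -5

Substituting into the inflammation equation gives inflammation = -3*dose + 2.
So uptake = 9*dose + 1.
Substituting into the recovery_index equation gives recovery_index = 33*dose + 3.
Solve 33*dose + 3 = -162: dose = (-162 - 3) / 33 = -5.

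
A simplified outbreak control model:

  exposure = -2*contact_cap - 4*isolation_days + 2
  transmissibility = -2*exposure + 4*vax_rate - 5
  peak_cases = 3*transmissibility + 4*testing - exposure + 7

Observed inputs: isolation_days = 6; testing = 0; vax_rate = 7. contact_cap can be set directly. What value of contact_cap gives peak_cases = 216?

Substituting into the exposure equation gives exposure = -2*contact_cap - 22.
Substituting into the transmissibility equation gives transmissibility = 4*contact_cap + 67.
So peak_cases = 14*contact_cap + 230.
Solve 14*contact_cap + 230 = 216: contact_cap = (216 - 230) / 14 = -1.

contact_cap = -1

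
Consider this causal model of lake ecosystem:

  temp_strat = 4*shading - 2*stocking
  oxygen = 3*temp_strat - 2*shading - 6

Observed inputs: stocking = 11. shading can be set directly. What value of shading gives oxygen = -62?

Substituting into the temp_strat equation gives temp_strat = 4*shading - 22.
So oxygen = 10*shading - 72.
Solve 10*shading - 72 = -62: shading = (-62 + 72) / 10 = 1.

shading = 1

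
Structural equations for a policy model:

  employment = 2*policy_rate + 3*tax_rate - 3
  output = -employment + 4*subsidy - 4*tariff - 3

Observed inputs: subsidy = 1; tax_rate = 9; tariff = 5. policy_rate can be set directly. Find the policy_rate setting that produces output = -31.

policy_rate = -6

Substituting into the employment equation gives employment = 2*policy_rate + 24.
Substituting into the output equation gives output = -2*policy_rate - 43.
Solve -2*policy_rate - 43 = -31: policy_rate = (-31 + 43) / -2 = -6.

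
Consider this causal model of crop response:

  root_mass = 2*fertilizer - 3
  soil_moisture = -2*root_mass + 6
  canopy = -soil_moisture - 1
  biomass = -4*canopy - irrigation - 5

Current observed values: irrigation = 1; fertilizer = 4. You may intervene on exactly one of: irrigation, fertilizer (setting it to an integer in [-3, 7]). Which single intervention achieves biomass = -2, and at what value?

Intervening on irrigation: biomass = -irrigation - 17. Reaching -2 requires irrigation = -15, outside [-3, 7].
Intervening on fertilizer: with other inputs at their observed values, biomass = -16*fertilizer + 46. Solving for -2 gives fertilizer = 3, within [-3, 7].

set fertilizer = 3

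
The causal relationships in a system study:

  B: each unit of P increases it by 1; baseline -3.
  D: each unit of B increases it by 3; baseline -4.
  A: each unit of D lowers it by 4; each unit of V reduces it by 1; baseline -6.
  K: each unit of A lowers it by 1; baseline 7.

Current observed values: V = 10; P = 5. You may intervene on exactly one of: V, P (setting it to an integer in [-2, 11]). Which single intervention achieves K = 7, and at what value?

Intervening on V: K = V + 21. Reaching 7 requires V = -14, outside [-2, 11].
Intervening on P: with other inputs at their observed values, K = 12*P - 29. Solving for 7 gives P = 3, within [-2, 11].

set P = 3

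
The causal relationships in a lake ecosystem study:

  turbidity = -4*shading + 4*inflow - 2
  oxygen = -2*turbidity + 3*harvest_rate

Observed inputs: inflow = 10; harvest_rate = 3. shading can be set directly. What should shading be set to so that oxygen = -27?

shading = 5

Substituting into the turbidity equation gives turbidity = -4*shading + 38.
oxygen becomes 8*shading - 67.
Solve 8*shading - 67 = -27: shading = (-27 + 67) / 8 = 5.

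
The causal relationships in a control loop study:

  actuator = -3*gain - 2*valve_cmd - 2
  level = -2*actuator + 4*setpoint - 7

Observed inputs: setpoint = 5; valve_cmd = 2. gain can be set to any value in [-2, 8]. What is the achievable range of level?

13 to 73

Substituting into the actuator equation gives actuator = -3*gain - 6.
Substituting into the level equation gives level = 6*gain + 25.
Linear in gain, so extremes are at the endpoints: gain = -2 gives level = 13; gain = 8 gives level = 73.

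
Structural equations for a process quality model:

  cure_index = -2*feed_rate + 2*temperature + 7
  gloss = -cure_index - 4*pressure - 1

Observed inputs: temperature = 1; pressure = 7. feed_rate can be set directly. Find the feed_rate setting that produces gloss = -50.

Substituting into the cure_index equation gives cure_index = -2*feed_rate + 9.
gloss becomes 2*feed_rate - 38.
Solve 2*feed_rate - 38 = -50: feed_rate = (-50 + 38) / 2 = -6.

feed_rate = -6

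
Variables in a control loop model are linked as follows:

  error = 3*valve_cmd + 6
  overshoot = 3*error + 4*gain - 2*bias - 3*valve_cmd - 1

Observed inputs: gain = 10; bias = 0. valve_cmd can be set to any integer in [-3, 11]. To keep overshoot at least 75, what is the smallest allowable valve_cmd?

Substituting into the overshoot equation gives overshoot = 6*valve_cmd + 57.
Require 6*valve_cmd + 57 ≥ 75, so valve_cmd ≥ 3.
The smallest integer in [-3, 11] satisfying this is 3.

valve_cmd = 3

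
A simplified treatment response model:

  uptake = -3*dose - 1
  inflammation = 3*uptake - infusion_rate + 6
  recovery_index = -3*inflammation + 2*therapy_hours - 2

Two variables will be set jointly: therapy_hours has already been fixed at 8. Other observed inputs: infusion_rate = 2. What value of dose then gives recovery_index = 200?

dose = 7

With therapy_hours held at 8:
Substituting into the inflammation equation gives inflammation = -9*dose + 1.
So recovery_index = 27*dose + 11.
Solve 27*dose + 11 = 200: dose = (200 - 11) / 27 = 7.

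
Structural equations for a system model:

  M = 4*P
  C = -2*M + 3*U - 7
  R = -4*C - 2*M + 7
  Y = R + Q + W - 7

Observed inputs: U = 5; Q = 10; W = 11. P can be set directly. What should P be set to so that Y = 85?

P = 4

Substituting into the C equation gives C = -8*P + 8.
Substituting into the R equation gives R = 24*P - 25.
Substituting into the Y equation gives Y = 24*P - 11.
Solve 24*P - 11 = 85: P = (85 + 11) / 24 = 4.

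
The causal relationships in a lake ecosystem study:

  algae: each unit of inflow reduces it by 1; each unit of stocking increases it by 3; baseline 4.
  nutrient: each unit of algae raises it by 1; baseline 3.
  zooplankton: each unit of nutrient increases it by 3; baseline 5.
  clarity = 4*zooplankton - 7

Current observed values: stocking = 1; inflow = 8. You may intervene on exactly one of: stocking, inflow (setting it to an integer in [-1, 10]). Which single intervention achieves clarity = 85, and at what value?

Intervening on stocking: clarity = 36*stocking + 1. Reaching 85 requires stocking = 7/3, not an integer.
Intervening on inflow: with other inputs at their observed values, clarity = -12*inflow + 133. Solving for 85 gives inflow = 4, within [-1, 10].

set inflow = 4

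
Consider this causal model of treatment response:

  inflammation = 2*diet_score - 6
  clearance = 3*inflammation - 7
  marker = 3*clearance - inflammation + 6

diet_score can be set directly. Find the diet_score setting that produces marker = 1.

Substituting into the clearance equation gives clearance = 6*diet_score - 25.
Substituting into the marker equation gives marker = 16*diet_score - 63.
Solve 16*diet_score - 63 = 1: diet_score = (1 + 63) / 16 = 4.

diet_score = 4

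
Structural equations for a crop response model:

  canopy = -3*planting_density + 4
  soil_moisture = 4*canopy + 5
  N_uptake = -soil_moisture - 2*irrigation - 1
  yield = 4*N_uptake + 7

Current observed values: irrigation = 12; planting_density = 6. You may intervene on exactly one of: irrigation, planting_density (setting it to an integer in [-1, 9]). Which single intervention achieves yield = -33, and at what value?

set planting_density = 3

Intervening on irrigation: yield = -8*irrigation + 207. Reaching -33 requires irrigation = 30, outside [-1, 9].
Intervening on planting_density: with other inputs at their observed values, yield = 48*planting_density - 177. Solving for -33 gives planting_density = 3, within [-1, 9].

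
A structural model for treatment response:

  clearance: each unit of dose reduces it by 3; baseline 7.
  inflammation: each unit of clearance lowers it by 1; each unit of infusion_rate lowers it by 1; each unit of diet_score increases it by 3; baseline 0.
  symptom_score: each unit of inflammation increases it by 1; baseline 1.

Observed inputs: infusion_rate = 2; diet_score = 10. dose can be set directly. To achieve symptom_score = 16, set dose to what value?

Substituting into the inflammation equation gives inflammation = 3*dose + 21.
symptom_score becomes 3*dose + 22.
Solve 3*dose + 22 = 16: dose = (16 - 22) / 3 = -2.

dose = -2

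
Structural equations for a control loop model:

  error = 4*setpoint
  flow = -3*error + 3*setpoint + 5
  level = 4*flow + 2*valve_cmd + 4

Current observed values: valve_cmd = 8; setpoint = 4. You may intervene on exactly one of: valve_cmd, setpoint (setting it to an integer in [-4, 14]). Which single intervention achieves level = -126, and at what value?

Intervening on valve_cmd: with other inputs at their observed values, level = 2*valve_cmd - 120. Solving for -126 gives valve_cmd = -3, within [-4, 14].
Intervening on setpoint: level = -36*setpoint + 40. Reaching -126 requires setpoint = 83/18, not an integer.

set valve_cmd = -3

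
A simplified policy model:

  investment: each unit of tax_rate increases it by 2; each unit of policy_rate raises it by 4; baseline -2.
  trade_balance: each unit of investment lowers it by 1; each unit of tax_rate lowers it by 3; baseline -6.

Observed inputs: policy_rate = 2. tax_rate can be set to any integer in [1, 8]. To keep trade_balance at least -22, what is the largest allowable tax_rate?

Substituting into the investment equation gives investment = 2*tax_rate + 6.
Substituting into the trade_balance equation gives trade_balance = -5*tax_rate - 12.
Require -5*tax_rate - 12 ≥ -22, so tax_rate ≤ 2.
The largest integer in [1, 8] satisfying this is 2.

tax_rate = 2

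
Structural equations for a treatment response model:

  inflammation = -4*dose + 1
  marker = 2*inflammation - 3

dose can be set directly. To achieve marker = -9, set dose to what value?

Substituting into the marker equation gives marker = -8*dose - 1.
Solve -8*dose - 1 = -9: dose = (-9 + 1) / -8 = 1.

dose = 1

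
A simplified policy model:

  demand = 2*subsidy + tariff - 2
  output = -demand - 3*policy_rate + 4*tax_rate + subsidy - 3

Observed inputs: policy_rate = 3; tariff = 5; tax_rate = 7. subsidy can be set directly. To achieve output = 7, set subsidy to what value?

subsidy = 6

Substituting into the demand equation gives demand = 2*subsidy + 3.
Substituting into the output equation gives output = -subsidy + 13.
Solve -subsidy + 13 = 7: subsidy = (7 - 13) / -1 = 6.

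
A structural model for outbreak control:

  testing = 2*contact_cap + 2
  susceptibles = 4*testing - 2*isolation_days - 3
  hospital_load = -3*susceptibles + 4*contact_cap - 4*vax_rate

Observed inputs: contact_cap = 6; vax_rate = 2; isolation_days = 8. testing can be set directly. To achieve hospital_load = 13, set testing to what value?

testing = 5

Intervening on testing fixes its value directly, overriding its dependence on contact_cap.
Substituting into the susceptibles equation gives susceptibles = 4*testing - 19.
So hospital_load = -12*testing + 73.
Solve -12*testing + 73 = 13: testing = (13 - 73) / -12 = 5.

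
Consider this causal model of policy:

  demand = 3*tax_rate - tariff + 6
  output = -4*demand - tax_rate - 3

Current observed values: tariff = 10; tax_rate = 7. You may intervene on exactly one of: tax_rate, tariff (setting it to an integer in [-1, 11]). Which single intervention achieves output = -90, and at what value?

set tariff = 7

Intervening on tax_rate: output = -13*tax_rate + 13. Reaching -90 requires tax_rate = 103/13, not an integer.
Intervening on tariff: with other inputs at their observed values, output = 4*tariff - 118. Solving for -90 gives tariff = 7, within [-1, 11].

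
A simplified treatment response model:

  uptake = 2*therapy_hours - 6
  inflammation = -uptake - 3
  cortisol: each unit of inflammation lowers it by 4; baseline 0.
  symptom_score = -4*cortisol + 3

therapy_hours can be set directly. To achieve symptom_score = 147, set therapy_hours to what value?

therapy_hours = -3

Substituting into the inflammation equation gives inflammation = -2*therapy_hours + 3.
cortisol becomes 8*therapy_hours - 12.
Substituting into the symptom_score equation gives symptom_score = -32*therapy_hours + 51.
Solve -32*therapy_hours + 51 = 147: therapy_hours = (147 - 51) / -32 = -3.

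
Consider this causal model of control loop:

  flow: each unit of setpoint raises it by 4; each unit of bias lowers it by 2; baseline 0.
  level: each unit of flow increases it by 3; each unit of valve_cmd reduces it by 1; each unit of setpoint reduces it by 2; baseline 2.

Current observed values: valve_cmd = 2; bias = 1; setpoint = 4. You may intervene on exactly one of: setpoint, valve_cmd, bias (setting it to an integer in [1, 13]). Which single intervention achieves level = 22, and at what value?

Intervening on setpoint: level = 10*setpoint - 6. Reaching 22 requires setpoint = 14/5, not an integer.
Intervening on valve_cmd: level = -valve_cmd + 36. Reaching 22 requires valve_cmd = 14, outside [1, 13].
Intervening on bias: with other inputs at their observed values, level = -6*bias + 40. Solving for 22 gives bias = 3, within [1, 13].

set bias = 3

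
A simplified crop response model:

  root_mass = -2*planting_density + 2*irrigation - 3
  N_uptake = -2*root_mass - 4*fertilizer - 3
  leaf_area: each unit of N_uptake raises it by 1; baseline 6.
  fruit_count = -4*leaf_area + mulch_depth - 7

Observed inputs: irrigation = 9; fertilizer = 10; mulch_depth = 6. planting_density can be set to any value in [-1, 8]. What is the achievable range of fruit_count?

139 to 283

Substituting into the root_mass equation gives root_mass = -2*planting_density + 15.
N_uptake becomes 4*planting_density - 73.
Substituting into the leaf_area equation gives leaf_area = 4*planting_density - 67.
fruit_count becomes -16*planting_density + 267.
Linear in planting_density, so extremes are at the endpoints: planting_density = -1 gives fruit_count = 283; planting_density = 8 gives fruit_count = 139.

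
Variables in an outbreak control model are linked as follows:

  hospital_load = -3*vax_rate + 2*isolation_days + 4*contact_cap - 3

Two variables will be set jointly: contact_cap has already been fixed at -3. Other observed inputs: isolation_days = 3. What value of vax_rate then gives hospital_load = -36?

With contact_cap held at -3:
Substituting into the hospital_load equation gives hospital_load = -3*vax_rate - 9.
Solve -3*vax_rate - 9 = -36: vax_rate = (-36 + 9) / -3 = 9.

vax_rate = 9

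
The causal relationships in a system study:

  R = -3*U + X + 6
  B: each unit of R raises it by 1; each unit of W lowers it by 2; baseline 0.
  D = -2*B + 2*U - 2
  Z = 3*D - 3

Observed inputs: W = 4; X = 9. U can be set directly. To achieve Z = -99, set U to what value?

Substituting into the R equation gives R = -3*U + 15.
This gives B = -3*U + 7.
Substituting into the D equation gives D = 8*U - 16.
Substituting into the Z equation gives Z = 24*U - 51.
Solve 24*U - 51 = -99: U = (-99 + 51) / 24 = -2.

U = -2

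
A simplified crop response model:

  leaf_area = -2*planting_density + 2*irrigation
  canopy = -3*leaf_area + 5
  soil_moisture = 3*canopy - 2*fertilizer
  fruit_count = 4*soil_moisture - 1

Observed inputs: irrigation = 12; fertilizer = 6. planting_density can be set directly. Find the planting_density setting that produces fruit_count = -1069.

planting_density = -3

Substituting into the leaf_area equation gives leaf_area = -2*planting_density + 24.
Substituting into the canopy equation gives canopy = 6*planting_density - 67.
So soil_moisture = 18*planting_density - 213.
Substituting into the fruit_count equation gives fruit_count = 72*planting_density - 853.
Solve 72*planting_density - 853 = -1069: planting_density = (-1069 + 853) / 72 = -3.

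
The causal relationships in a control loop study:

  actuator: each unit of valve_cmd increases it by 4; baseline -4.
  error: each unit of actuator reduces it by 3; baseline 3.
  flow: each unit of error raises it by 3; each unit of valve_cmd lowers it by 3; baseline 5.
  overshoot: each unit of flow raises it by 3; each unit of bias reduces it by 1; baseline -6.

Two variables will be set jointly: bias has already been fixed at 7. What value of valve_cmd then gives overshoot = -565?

valve_cmd = 6

With bias held at 7:
Substituting into the error equation gives error = -12*valve_cmd + 15.
Substituting into the flow equation gives flow = -39*valve_cmd + 50.
So overshoot = -117*valve_cmd + 137.
Solve -117*valve_cmd + 137 = -565: valve_cmd = (-565 - 137) / -117 = 6.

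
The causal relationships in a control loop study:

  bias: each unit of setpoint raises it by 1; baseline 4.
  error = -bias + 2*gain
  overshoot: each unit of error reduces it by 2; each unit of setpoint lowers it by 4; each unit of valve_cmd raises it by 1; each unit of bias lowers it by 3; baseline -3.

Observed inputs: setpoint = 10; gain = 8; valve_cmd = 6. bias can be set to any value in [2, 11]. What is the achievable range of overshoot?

Intervening on bias fixes its value directly, overriding its dependence on setpoint.
Substituting into the error equation gives error = -bias + 16.
overshoot becomes -bias - 69.
Linear in bias, so extremes are at the endpoints: bias = 2 gives overshoot = -71; bias = 11 gives overshoot = -80.

-80 to -71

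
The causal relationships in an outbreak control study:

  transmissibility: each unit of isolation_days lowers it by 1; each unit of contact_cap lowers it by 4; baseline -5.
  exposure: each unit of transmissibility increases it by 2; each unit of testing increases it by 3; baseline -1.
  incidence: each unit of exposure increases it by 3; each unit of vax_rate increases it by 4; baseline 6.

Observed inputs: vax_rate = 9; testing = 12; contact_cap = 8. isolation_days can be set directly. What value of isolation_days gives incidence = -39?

isolation_days = -6

Substituting into the transmissibility equation gives transmissibility = -isolation_days - 37.
Substituting into the exposure equation gives exposure = -2*isolation_days - 39.
Substituting into the incidence equation gives incidence = -6*isolation_days - 75.
Solve -6*isolation_days - 75 = -39: isolation_days = (-39 + 75) / -6 = -6.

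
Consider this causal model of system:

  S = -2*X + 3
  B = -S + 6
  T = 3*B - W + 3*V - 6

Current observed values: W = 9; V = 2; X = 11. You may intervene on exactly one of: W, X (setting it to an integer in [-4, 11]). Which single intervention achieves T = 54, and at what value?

set X = 9

Intervening on W: T = -W + 75. Reaching 54 requires W = 21, outside [-4, 11].
Intervening on X: with other inputs at their observed values, T = 6*X. Solving for 54 gives X = 9, within [-4, 11].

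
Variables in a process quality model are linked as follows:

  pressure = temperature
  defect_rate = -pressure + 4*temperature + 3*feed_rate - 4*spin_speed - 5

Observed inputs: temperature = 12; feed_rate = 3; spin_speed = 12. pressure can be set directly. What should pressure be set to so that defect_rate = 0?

Intervening on pressure fixes its value directly, overriding its dependence on temperature.
Substituting into the defect_rate equation gives defect_rate = -pressure + 4.
Solve -pressure + 4 = 0: pressure = (0 - 4) / -1 = 4.

pressure = 4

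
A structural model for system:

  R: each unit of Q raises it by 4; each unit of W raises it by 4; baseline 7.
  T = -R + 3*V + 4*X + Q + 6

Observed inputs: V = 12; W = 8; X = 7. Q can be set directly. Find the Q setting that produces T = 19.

Q = 4

Substituting into the R equation gives R = 4*Q + 39.
T becomes -3*Q + 31.
Solve -3*Q + 31 = 19: Q = (19 - 31) / -3 = 4.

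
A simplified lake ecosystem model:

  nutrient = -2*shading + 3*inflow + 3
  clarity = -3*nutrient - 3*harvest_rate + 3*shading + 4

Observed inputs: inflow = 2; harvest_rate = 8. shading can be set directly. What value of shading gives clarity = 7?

Substituting into the nutrient equation gives nutrient = -2*shading + 9.
This gives clarity = 9*shading - 47.
Solve 9*shading - 47 = 7: shading = (7 + 47) / 9 = 6.

shading = 6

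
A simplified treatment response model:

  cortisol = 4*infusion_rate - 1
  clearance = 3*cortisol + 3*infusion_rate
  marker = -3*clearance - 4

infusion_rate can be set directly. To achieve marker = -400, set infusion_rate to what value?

Substituting into the clearance equation gives clearance = 15*infusion_rate - 3.
This gives marker = -45*infusion_rate + 5.
Solve -45*infusion_rate + 5 = -400: infusion_rate = (-400 - 5) / -45 = 9.

infusion_rate = 9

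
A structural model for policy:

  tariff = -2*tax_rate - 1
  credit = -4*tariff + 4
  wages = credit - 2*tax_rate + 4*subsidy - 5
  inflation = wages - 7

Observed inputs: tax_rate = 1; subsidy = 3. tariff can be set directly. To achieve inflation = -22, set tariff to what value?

Intervening on tariff fixes its value directly, overriding its dependence on tax_rate.
Substituting into the wages equation gives wages = -4*tariff + 9.
inflation becomes -4*tariff + 2.
Solve -4*tariff + 2 = -22: tariff = (-22 - 2) / -4 = 6.

tariff = 6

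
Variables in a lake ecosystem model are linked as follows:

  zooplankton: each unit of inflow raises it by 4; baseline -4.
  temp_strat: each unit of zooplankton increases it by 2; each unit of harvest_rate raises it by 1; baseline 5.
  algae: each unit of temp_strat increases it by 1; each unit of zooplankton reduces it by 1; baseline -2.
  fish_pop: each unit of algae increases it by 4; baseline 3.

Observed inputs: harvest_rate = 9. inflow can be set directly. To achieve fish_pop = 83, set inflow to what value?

inflow = 3

Substituting into the temp_strat equation gives temp_strat = 8*inflow + 6.
Substituting into the algae equation gives algae = 4*inflow + 8.
So fish_pop = 16*inflow + 35.
Solve 16*inflow + 35 = 83: inflow = (83 - 35) / 16 = 3.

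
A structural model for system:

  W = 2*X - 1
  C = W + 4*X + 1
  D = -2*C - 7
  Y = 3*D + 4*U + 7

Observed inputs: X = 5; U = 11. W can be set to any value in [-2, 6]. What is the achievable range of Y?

Intervening on W fixes its value directly, overriding its dependence on X.
Substituting into the C equation gives C = W + 21.
D becomes -2*W - 49.
Substituting into the Y equation gives Y = -6*W - 96.
Linear in W, so extremes are at the endpoints: W = -2 gives Y = -84; W = 6 gives Y = -132.

-132 to -84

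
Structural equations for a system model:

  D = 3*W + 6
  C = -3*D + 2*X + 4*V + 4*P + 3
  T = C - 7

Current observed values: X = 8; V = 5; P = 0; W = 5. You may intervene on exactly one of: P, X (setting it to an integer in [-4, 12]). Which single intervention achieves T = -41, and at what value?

Intervening on P: T = 4*P - 31. Reaching -41 requires P = -5/2, not an integer.
Intervening on X: with other inputs at their observed values, T = 2*X - 47. Solving for -41 gives X = 3, within [-4, 12].

set X = 3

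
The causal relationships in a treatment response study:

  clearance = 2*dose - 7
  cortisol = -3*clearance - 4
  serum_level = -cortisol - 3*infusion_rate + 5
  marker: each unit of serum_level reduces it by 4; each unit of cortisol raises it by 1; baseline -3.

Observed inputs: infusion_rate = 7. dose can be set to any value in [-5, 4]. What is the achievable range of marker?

Substituting into the cortisol equation gives cortisol = -6*dose + 17.
Substituting into the serum_level equation gives serum_level = 6*dose - 33.
Substituting into the marker equation gives marker = -30*dose + 146.
Linear in dose, so extremes are at the endpoints: dose = -5 gives marker = 296; dose = 4 gives marker = 26.

26 to 296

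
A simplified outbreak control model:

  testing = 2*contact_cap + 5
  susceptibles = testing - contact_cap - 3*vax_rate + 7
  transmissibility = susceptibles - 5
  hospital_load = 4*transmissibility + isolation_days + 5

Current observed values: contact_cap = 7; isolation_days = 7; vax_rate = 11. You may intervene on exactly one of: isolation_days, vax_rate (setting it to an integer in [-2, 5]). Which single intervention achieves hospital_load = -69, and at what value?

set isolation_days = 2

Intervening on isolation_days: with other inputs at their observed values, hospital_load = isolation_days - 71. Solving for -69 gives isolation_days = 2, within [-2, 5].
Intervening on vax_rate: hospital_load = -12*vax_rate + 68. Reaching -69 requires vax_rate = 137/12, not an integer.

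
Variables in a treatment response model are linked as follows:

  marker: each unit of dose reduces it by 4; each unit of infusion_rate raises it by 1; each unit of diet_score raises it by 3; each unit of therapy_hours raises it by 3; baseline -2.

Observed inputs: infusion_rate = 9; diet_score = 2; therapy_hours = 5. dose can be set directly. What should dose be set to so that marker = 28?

Substituting into the marker equation gives marker = -4*dose + 28.
Solve -4*dose + 28 = 28: dose = (28 - 28) / -4 = 0.

dose = 0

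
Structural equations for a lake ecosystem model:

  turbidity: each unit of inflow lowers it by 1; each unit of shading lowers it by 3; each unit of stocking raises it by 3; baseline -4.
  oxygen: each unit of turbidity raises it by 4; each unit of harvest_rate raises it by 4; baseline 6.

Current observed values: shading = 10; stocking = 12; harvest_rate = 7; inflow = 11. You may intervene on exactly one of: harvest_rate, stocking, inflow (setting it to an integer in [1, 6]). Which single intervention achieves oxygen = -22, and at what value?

set harvest_rate = 2

Intervening on harvest_rate: with other inputs at their observed values, oxygen = 4*harvest_rate - 30. Solving for -22 gives harvest_rate = 2, within [1, 6].
Intervening on stocking: oxygen = 12*stocking - 146. Reaching -22 requires stocking = 31/3, not an integer.
Intervening on inflow: oxygen = -4*inflow + 42. Reaching -22 requires inflow = 16, outside [1, 6].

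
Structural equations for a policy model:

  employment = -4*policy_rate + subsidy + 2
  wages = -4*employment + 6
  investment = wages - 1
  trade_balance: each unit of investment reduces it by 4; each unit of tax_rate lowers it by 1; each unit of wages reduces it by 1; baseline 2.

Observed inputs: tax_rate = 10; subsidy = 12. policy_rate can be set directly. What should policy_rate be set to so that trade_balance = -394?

Substituting into the employment equation gives employment = -4*policy_rate + 14.
So wages = 16*policy_rate - 50.
investment becomes 16*policy_rate - 51.
Substituting into the trade_balance equation gives trade_balance = -80*policy_rate + 246.
Solve -80*policy_rate + 246 = -394: policy_rate = (-394 - 246) / -80 = 8.

policy_rate = 8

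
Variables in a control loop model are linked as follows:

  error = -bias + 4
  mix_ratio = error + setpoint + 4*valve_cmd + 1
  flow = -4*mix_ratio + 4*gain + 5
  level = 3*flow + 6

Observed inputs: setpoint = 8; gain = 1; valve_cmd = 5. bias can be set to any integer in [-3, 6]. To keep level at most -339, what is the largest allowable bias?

Substituting into the mix_ratio equation gives mix_ratio = -bias + 33.
This gives flow = 4*bias - 123.
This gives level = 12*bias - 363.
Require 12*bias - 363 ≤ -339, so bias ≤ 2.
The largest integer in [-3, 6] satisfying this is 2.

bias = 2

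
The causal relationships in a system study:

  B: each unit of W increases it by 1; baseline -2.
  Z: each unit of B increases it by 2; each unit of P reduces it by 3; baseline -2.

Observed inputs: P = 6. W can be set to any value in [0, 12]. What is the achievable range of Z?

Substituting into the Z equation gives Z = 2*W - 24.
Linear in W, so extremes are at the endpoints: W = 0 gives Z = -24; W = 12 gives Z = 0.

-24 to 0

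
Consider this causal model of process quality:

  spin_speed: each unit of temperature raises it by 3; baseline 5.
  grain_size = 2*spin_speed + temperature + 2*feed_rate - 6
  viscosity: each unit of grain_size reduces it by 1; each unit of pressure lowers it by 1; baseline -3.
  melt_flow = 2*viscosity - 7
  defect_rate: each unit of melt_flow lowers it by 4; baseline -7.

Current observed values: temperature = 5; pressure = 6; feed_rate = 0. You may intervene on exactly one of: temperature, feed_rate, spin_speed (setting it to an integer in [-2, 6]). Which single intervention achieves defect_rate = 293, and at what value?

Intervening on temperature: with other inputs at their observed values, defect_rate = 56*temperature + 125. Solving for 293 gives temperature = 3, within [-2, 6].
Intervening on feed_rate: defect_rate = 16*feed_rate + 405. Reaching 293 requires feed_rate = -7, outside [-2, 6].
Intervening on spin_speed: defect_rate = 16*spin_speed + 85. Reaching 293 requires spin_speed = 13, outside [-2, 6].

set temperature = 3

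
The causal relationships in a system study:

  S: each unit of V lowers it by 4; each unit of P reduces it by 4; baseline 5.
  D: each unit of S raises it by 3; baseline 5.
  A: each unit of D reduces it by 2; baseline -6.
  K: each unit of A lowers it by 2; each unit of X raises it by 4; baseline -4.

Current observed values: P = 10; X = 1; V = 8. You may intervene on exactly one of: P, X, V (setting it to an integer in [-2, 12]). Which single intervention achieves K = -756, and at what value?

set X = 5

Intervening on P: K = -48*P - 292. Reaching -756 requires P = 29/3, not an integer.
Intervening on X: with other inputs at their observed values, K = 4*X - 776. Solving for -756 gives X = 5, within [-2, 12].
Intervening on V: K = -48*V - 388. Reaching -756 requires V = 23/3, not an integer.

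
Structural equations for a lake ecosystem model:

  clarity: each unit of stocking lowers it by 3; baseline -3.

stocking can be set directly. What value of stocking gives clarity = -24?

stocking = 7

Solve -3*stocking - 3 = -24: stocking = (-24 + 3) / -3 = 7.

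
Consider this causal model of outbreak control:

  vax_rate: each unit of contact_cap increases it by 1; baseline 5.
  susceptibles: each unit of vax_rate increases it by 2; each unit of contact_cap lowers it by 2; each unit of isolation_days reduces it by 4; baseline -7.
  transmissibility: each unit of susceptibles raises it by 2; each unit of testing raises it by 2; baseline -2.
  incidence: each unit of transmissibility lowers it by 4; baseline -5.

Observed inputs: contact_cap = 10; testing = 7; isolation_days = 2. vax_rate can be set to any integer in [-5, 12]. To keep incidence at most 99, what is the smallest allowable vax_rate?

vax_rate = 8

Intervening on vax_rate fixes its value directly, overriding its dependence on contact_cap.
Substituting into the susceptibles equation gives susceptibles = 2*vax_rate - 35.
Substituting into the transmissibility equation gives transmissibility = 4*vax_rate - 58.
incidence becomes -16*vax_rate + 227.
Require -16*vax_rate + 227 ≤ 99, so vax_rate ≥ 8.
The smallest integer in [-5, 12] satisfying this is 8.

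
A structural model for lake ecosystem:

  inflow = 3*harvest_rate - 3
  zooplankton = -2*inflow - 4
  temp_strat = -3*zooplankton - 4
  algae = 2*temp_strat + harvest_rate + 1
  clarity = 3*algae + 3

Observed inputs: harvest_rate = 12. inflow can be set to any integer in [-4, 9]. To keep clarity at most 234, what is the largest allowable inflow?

Intervening on inflow fixes its value directly, overriding its dependence on harvest_rate.
Substituting into the temp_strat equation gives temp_strat = 6*inflow + 8.
Substituting into the algae equation gives algae = 12*inflow + 29.
So clarity = 36*inflow + 90.
Require 36*inflow + 90 ≤ 234, so inflow ≤ 4.
The largest integer in [-4, 9] satisfying this is 4.

inflow = 4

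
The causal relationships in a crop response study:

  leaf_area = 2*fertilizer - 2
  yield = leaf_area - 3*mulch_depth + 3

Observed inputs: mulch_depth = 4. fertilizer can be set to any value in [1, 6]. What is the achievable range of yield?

Substituting into the yield equation gives yield = 2*fertilizer - 11.
Linear in fertilizer, so extremes are at the endpoints: fertilizer = 1 gives yield = -9; fertilizer = 6 gives yield = 1.

-9 to 1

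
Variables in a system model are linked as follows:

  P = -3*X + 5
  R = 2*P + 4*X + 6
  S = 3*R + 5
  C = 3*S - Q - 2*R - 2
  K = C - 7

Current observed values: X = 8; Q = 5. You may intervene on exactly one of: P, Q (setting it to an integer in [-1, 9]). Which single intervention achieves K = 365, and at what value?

Intervening on P: with other inputs at their observed values, K = 14*P + 267. Solving for 365 gives P = 7, within [-1, 9].
Intervening on Q: K = -Q + 6. Reaching 365 requires Q = -359, outside [-1, 9].

set P = 7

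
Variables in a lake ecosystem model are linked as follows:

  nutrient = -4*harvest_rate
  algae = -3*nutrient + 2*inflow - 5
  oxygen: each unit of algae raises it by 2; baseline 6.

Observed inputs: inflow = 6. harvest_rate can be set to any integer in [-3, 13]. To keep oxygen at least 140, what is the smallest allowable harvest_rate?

Substituting into the algae equation gives algae = 12*harvest_rate + 7.
Substituting into the oxygen equation gives oxygen = 24*harvest_rate + 20.
Require 24*harvest_rate + 20 ≥ 140, so harvest_rate ≥ 5.
The smallest integer in [-3, 13] satisfying this is 5.

harvest_rate = 5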